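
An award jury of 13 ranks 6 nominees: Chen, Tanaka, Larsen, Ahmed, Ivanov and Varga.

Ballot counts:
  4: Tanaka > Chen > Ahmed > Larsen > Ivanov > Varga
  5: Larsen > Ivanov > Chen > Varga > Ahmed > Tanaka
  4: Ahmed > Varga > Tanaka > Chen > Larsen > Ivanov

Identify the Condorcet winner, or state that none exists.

Head-to-head results (13 jurors):
Chen vs Tanaka: 5 to 8, Tanaka.
Chen vs Larsen: Chen is ranked higher on 4+4 = 8 ballots, Larsen on 5. Chen wins 8–5.
Chen vs Ahmed: 4+5 = 9 for Chen, 4 for Ahmed — Chen by 9–4.
Chen vs Ivanov: 8 to 5, Chen.
Chen vs Varga: Chen preferred on 4+5 = 9 ballots; Chen wins 9–4.
Tanaka vs Larsen: Tanaka is ranked higher on 4+4 = 8 ballots, Larsen on 5. Tanaka wins 8–5.
Tanaka vs Ahmed: Tanaka is ranked higher on 4 ballots, Ahmed on 9. Ahmed wins 9–4.
Tanaka vs Ivanov: Tanaka is ranked higher on 4+4 = 8 ballots, Ivanov on 5. Tanaka wins 8–5.
Tanaka vs Varga: 4 to 9, Varga.
Larsen vs Ahmed: Larsen preferred on 5 ballots; Ahmed wins 8–5.
Larsen vs Ivanov: Larsen preferred on 4+5+4 = 13 ballots; Larsen wins 13–0.
Larsen vs Varga: Larsen preferred on 4+5 = 9 ballots; Larsen wins 9–4.
Ahmed vs Ivanov: 8 to 5, Ahmed.
Ahmed vs Varga: 8 to 5, Ahmed.
Ivanov vs Varga: 9 to 4, Ivanov.
Each nominee drops at least one matchup (Chen loses to Tanaka; Tanaka loses to Ahmed; Larsen loses to Chen; Ahmed loses to Chen; Ivanov loses to Chen; Varga loses to Chen); the cycle Chen > Ahmed > Tanaka > Chen rules out a Condorcet winner.

none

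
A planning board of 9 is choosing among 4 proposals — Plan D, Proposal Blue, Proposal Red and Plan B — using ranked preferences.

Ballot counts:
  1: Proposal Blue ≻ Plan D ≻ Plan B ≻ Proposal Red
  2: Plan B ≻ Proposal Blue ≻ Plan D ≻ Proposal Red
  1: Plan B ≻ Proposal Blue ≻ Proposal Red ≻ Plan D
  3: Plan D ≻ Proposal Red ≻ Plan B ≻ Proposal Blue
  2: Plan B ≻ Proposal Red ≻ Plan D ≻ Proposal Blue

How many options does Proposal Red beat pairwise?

Proposal Red against each rival (9 council members):
Proposal Red vs Plan D: 3 to 6, Plan D.
Proposal Red–Proposal Blue: Proposal Red 5–4.
Proposal Red vs Plan B: Plan B, 6–3.
Proposal Red beats Proposal Blue; loses to Plan D, Plan B — 1 pairwise win.

1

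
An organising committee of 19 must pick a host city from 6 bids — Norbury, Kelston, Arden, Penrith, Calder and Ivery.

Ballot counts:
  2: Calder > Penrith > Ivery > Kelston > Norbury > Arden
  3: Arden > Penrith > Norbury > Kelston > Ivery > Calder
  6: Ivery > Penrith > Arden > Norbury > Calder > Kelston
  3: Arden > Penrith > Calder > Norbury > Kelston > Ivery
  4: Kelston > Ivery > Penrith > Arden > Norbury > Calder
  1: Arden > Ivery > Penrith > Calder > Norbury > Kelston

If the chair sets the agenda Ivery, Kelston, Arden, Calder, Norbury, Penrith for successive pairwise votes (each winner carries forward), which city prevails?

Round 1: Ivery vs Kelston — 9–10, Kelston advances.
Round 2: Kelston vs Arden — 6–13, Arden advances.
Round 3: Arden vs Calder — 17–2, Arden advances.
Round 4: Arden vs Norbury — 17–2, Arden advances.
Round 5: Arden vs Penrith — 7–12, Penrith advances.
Penrith survives the agenda.

Penrith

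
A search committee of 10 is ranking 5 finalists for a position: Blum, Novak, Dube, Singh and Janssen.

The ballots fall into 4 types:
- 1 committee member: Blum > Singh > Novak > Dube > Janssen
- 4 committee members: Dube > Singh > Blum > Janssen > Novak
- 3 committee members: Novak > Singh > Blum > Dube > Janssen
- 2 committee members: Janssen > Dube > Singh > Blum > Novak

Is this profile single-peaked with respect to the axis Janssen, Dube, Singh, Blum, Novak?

Axis positions: Janssen=1, Dube=2, Singh=3, Blum=4, Novak=5.
Type 1 (peak Blum at position 4): ranking walks positions 4-3-5-2-1, expanding outward from the peak — single-peaked.
Type 2 (peak Dube at position 2): ranking walks positions 2-3-4-1-5, expanding outward from the peak — single-peaked.
Type 3: ranking walks positions 5-3-4-2-1; Singh is ranked above Blum even though Blum lies between Singh and the peak Novak on the axis — preferences dip and rise again. Not single-peaked.
Type 4 (peak Janssen at position 1): ranking walks positions 1-2-3-4-5, expanding outward from the peak — single-peaked.
Type 3 violates single-peakedness, so the profile is not single-peaked on this axis.

no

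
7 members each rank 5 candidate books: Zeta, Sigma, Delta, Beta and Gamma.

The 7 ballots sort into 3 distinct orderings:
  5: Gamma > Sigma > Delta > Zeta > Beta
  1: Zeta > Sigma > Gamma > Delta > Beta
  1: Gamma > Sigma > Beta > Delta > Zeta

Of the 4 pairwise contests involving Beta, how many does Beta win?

Beta against each rival (7 members):
Beta–Zeta: Zeta 6–1.
Beta vs Sigma: Beta is ranked higher on 0 ballots, Sigma on 7. Sigma wins 7–0.
Beta vs Delta: Delta wins 6–1.
Beta vs Gamma: 0 to 7, Gamma.
Beta beats no one; loses to Zeta, Sigma, Delta, Gamma — 0 pairwise wins.

0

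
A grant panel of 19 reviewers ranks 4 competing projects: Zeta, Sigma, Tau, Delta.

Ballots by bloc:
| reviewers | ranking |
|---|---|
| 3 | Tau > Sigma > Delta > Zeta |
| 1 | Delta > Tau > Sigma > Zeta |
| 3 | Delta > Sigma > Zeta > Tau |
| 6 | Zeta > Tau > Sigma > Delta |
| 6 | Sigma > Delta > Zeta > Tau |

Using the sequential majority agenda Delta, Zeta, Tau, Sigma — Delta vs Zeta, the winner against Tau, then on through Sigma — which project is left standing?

Round 1: Delta vs Zeta — 13–6, Delta advances.
Round 2: Delta vs Tau — 10–9, Delta advances.
Round 3: Delta vs Sigma — 4–15, Sigma advances.
The agenda winner is Sigma.

Sigma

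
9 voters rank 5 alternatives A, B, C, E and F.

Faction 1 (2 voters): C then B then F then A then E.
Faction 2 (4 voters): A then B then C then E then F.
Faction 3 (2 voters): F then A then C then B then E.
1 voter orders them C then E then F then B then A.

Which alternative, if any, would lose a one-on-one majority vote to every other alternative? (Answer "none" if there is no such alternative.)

none

Head-to-head results (9 voters):
A vs B: A is ranked higher on 4+2 = 6 ballots, B on 3. A wins 6–3.
A vs C: A preferred on 4+2 = 6 ballots; A wins 6–3.
A vs E: A, 8–1.
A vs F: A preferred on 4 ballots; F wins 5–4.
B vs C: C wins 5–4.
B vs E: B is ranked higher on 2+4+2 = 8 ballots, E on 1. B wins 8–1.
B vs F: 6 to 3, B.
C vs E: 9 to 0, C.
C vs F: C wins 7–2.
E vs F: E is ranked higher on 4+1 = 5 ballots, F on 4. E wins 5–4.
Each alternative has at least one pairwise win (A beats B; B beats E; C beats B; E beats F; F beats A) — no Condorcet loser.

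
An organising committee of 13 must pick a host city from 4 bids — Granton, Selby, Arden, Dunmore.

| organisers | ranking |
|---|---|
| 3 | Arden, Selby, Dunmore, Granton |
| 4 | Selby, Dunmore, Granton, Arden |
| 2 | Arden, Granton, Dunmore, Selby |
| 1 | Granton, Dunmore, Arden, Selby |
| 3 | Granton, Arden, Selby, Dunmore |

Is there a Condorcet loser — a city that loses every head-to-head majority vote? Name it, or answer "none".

none

Pairwise majorities:
Granton vs Selby: Selby, 7–6.
Granton vs Arden: Granton wins 8–5.
Granton vs Dunmore: Dunmore, 7–6.
Selby–Arden: Arden 9–4.
Selby vs Dunmore: 3+4+3 = 10 for Selby, 3 for Dunmore — Selby by 10–3.
Arden vs Dunmore: 3+2+3 = 8 for Arden, 5 for Dunmore — Arden by 8–5.
Every city wins at least one matchup (Granton beats Arden; Selby beats Granton; Arden beats Selby; Dunmore beats Granton), so there is no Condorcet loser.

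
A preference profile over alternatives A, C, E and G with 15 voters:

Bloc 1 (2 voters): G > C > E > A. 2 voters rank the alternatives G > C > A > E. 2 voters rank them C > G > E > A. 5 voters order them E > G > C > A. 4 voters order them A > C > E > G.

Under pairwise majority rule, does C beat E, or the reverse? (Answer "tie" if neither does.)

C

Ballots ranking C above E: 2 + 2 + 2 + 4 = 10.
Ballots ranking E above C: 15 − 10 = 5.
C wins the head-to-head 10–5.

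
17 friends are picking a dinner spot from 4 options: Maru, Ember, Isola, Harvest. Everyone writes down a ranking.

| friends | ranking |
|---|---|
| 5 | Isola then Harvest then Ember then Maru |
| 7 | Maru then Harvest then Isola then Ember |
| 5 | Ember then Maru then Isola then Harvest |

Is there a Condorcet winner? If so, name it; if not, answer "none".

Pairwise majorities:
Maru vs Ember: 7 for Maru, 10 for Ember — Ember by 10–7.
Maru vs Isola: Maru preferred on 7+5 = 12 ballots; Maru wins 12–5.
Maru vs Harvest: 7+5 = 12 for Maru, 5 for Harvest — Maru by 12–5.
Ember vs Isola: Ember is ranked higher on 5 ballots, Isola on 12. Isola wins 12–5.
Ember vs Harvest: Ember preferred on 5 ballots; Harvest wins 12–5.
Isola vs Harvest: Isola preferred on 5+5 = 10 ballots; Isola wins 10–7.
Every restaurant loses at least once (Maru loses to Ember; Ember loses to Isola; Isola loses to Maru; Harvest loses to Maru). The majority relation contains the cycle Maru → Isola → Ember → Maru, so there is no Condorcet winner.

none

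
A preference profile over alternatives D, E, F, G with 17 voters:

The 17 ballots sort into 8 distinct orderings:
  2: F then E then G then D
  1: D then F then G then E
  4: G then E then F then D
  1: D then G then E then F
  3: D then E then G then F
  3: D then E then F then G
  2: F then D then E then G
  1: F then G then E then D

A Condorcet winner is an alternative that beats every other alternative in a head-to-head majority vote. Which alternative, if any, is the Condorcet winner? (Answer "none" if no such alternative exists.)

none

Check each pair by majority over 17 ballots:
D vs E: D wins 10–7.
D vs F: F, 9–8.
D–G: D 10–7.
E–F: E 11–6.
E vs G: E, 10–7.
F–G: F 9–8.
No alternative is unbeaten: D loses to F; E loses to D; F loses to E; G loses to D. In particular D > E > F > D is a majority cycle — no Condorcet winner exists.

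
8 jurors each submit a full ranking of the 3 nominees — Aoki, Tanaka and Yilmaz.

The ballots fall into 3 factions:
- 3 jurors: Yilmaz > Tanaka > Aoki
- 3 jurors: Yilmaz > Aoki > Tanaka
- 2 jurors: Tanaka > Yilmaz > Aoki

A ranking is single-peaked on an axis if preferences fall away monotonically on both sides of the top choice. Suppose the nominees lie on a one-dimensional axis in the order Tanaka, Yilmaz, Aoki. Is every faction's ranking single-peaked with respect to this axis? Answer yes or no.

yes

Axis positions: Tanaka=1, Yilmaz=2, Aoki=3.
Faction 1 (peak Yilmaz at position 2): ranking walks positions 2-1-3, expanding outward from the peak — single-peaked.
Faction 2 (peak Yilmaz at position 2): ranking walks positions 2-3-1, expanding outward from the peak — single-peaked.
Faction 3 (peak Tanaka at position 1): ranking walks positions 1-2-3, expanding outward from the peak — single-peaked.
Every ranking is single-peaked on this axis.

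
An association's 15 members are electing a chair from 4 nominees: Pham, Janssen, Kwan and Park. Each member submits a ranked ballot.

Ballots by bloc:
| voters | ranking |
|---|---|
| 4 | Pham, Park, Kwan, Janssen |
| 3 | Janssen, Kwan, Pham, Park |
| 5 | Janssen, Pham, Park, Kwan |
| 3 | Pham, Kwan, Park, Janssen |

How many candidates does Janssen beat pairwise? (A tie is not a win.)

Janssen against each rival (15 voters):
Janssen vs Pham: Janssen preferred on 3+5 = 8 ballots; Janssen wins 8–7.
Janssen vs Kwan: 3+5 = 8 for Janssen, 7 for Kwan — Janssen by 8–7.
Janssen vs Park: Janssen wins 8–7.
Janssen beats Pham, Kwan, Park — 3 pairwise wins.

3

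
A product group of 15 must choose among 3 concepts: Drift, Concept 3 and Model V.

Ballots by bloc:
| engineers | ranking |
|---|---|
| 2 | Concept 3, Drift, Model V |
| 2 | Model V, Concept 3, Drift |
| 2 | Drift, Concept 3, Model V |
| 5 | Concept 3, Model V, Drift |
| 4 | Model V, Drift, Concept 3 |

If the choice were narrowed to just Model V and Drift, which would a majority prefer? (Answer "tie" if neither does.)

Model V

Ballots ranking Model V above Drift: 2 + 5 + 4 = 11.
Ballots ranking Drift above Model V: 15 − 11 = 4.
Model V wins the head-to-head 11–4.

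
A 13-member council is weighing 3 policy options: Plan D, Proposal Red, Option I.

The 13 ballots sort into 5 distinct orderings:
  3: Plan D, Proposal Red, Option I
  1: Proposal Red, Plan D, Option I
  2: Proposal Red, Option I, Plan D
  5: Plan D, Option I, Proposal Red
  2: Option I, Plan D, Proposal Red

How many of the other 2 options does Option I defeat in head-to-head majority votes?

Option I against each rival (13 council members):
Option I vs Plan D: Plan D, 9–4.
Option I vs Proposal Red: Option I is ranked higher on 5+2 = 7 ballots, Proposal Red on 6. Option I wins 7–6.
Option I beats Proposal Red; loses to Plan D — 1 pairwise win.

1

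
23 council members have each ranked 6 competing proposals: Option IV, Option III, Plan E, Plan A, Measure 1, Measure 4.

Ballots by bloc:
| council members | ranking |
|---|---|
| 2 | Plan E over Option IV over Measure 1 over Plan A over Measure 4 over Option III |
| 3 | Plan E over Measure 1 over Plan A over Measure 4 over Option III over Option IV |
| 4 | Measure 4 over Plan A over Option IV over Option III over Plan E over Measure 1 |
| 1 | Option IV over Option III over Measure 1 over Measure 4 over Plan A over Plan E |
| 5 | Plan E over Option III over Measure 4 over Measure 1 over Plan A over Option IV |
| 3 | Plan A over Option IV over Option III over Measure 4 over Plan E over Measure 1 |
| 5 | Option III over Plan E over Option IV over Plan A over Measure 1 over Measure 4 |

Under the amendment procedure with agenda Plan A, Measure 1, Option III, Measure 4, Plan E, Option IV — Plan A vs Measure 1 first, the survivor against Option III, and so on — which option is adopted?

Plan E

Round 1: Plan A vs Measure 1 — 12–11, Plan A advances.
Round 2: Plan A vs Option III — 12–11, Plan A advances.
Round 3: Plan A vs Measure 4 — 13–10, Plan A advances.
Round 4: Plan A vs Plan E — 8–15, Plan E advances.
Round 5: Plan E vs Option IV — 15–8, Plan E advances.
Plan E survives the agenda.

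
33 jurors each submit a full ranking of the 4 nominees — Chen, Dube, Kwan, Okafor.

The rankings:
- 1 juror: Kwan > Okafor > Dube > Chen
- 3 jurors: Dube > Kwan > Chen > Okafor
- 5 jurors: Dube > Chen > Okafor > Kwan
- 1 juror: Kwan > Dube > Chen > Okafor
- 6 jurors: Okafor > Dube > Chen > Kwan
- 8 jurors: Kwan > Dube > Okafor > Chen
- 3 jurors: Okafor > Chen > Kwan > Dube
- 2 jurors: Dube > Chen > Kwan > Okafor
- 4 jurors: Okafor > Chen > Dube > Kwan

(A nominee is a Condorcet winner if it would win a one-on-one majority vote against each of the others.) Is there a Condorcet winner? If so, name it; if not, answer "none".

Head-to-head results (33 jurors):
Chen vs Dube: Dube wins 26–7.
Chen vs Kwan: Chen, 20–13.
Chen–Okafor: Okafor 22–11.
Dube vs Kwan: Dube, 20–13.
Dube vs Okafor: Dube, 19–14.
Kwan vs Okafor: Okafor, 18–15.
Dube beats each of Chen, Kwan, Okafor — Dube is the Condorcet winner.

Dube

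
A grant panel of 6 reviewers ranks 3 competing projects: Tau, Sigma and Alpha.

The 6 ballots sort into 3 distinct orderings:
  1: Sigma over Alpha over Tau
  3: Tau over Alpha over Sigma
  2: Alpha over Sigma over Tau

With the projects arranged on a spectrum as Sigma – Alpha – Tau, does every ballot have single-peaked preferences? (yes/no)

Axis positions: Sigma=1, Alpha=2, Tau=3.
Group 1 (peak Sigma at position 1): ranking walks positions 1-2-3, expanding outward from the peak — single-peaked.
Group 2 (peak Tau at position 3): ranking walks positions 3-2-1, expanding outward from the peak — single-peaked.
Group 3 (peak Alpha at position 2): ranking walks positions 2-1-3, expanding outward from the peak — single-peaked.
Every ranking is single-peaked on this axis.

yes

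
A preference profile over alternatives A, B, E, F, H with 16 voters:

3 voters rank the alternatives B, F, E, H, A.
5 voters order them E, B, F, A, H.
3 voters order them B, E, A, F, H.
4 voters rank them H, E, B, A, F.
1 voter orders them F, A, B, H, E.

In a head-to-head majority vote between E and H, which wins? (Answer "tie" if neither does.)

Ballots ranking E above H: 3 + 5 + 3 = 11.
Ballots ranking H above E: 16 − 11 = 5.
E wins the head-to-head 11–5.

E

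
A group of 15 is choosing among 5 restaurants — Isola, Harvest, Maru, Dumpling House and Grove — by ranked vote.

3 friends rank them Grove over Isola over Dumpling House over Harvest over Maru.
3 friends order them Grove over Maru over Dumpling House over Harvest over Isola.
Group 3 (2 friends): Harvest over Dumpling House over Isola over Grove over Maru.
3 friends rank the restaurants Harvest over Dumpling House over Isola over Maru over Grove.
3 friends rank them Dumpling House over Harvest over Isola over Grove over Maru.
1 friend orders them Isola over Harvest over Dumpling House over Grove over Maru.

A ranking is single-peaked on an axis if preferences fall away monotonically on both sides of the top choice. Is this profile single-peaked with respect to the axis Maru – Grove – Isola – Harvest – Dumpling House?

no

Axis positions: Maru=1, Grove=2, Isola=3, Harvest=4, Dumpling House=5.
Group 1: ranking walks positions 2-3-5-4-1; Dumpling House is ranked above Harvest even though Harvest lies between Dumpling House and the peak Grove on the axis — preferences dip and rise again. Not single-peaked.
Group 2: ranking walks positions 2-1-5-4-3; Dumpling House is ranked above Isola even though Isola lies between Dumpling House and the peak Grove on the axis — preferences dip and rise again. Not single-peaked.
Group 3 (peak Harvest at position 4): ranking walks positions 4-5-3-2-1, expanding outward from the peak — single-peaked.
Group 4: ranking walks positions 4-5-3-1-2; Maru is ranked above Grove even though Grove lies between Maru and the peak Harvest on the axis — preferences dip and rise again. Not single-peaked.
Group 5 (peak Dumpling House at position 5): ranking walks positions 5-4-3-2-1, expanding outward from the peak — single-peaked.
Group 6 (peak Isola at position 3): ranking walks positions 3-4-5-2-1, expanding outward from the peak — single-peaked.
Group 1 violates single-peakedness, so the profile is not single-peaked on this axis.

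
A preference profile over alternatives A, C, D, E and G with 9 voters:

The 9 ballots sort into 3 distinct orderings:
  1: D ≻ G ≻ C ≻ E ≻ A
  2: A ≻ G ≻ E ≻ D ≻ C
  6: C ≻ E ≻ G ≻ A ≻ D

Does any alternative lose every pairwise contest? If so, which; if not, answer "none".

Head-to-head results (9 voters):
A vs C: C wins 7–2.
A vs D: A preferred on 2+6 = 8 ballots; A wins 8–1.
A–E: E 7–2.
A vs G: A preferred on 2 ballots; G wins 7–2.
C vs D: C wins 6–3.
C vs E: C preferred on 1+6 = 7 ballots; C wins 7–2.
C vs G: C, 6–3.
D vs E: 1 to 8, E.
D vs G: G, 8–1.
E vs G: E wins 6–3.
D loses to every other alternative — it is the Condorcet loser.

D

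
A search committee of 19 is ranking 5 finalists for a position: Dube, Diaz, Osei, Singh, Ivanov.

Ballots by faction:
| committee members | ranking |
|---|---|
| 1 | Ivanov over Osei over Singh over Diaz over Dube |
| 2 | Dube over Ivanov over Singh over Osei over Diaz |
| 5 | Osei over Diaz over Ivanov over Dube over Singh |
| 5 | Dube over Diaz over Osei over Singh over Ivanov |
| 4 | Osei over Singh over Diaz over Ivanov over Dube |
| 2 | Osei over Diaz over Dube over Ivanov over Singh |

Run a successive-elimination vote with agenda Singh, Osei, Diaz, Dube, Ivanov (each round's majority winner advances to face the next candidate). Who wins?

Osei

Round 1: Singh vs Osei — 2–17, Osei advances.
Round 2: Osei vs Diaz — 14–5, Osei advances.
Round 3: Osei vs Dube — 12–7, Osei advances.
Round 4: Osei vs Ivanov — 16–3, Osei advances.
Osei survives the agenda.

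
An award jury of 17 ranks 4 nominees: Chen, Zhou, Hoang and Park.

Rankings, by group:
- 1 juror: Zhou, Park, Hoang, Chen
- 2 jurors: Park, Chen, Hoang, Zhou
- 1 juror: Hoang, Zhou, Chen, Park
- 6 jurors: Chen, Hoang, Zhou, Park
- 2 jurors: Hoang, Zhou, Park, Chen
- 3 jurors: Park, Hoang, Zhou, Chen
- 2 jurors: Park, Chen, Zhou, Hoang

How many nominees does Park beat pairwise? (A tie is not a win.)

1

Park against each rival (17 jurors):
Park vs Chen: Park preferred on 1+2+2+3+2 = 10 ballots; Park wins 10–7.
Park vs Zhou: 7 to 10, Zhou.
Park vs Hoang: Hoang wins 9–8.
Park beats Chen; loses to Zhou, Hoang — 1 pairwise win.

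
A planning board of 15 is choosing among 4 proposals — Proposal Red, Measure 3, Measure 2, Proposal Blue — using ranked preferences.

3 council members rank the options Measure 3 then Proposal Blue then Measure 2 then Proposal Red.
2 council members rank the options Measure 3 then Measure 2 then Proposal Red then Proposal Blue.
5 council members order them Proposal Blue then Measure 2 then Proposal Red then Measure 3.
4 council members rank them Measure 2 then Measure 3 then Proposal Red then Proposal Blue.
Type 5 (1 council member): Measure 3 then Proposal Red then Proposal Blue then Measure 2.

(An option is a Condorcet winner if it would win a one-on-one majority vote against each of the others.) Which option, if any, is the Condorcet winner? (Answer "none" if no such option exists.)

none

Head-to-head results (15 council members):
Proposal Red vs Measure 3: Proposal Red is ranked higher on 5 ballots, Measure 3 on 10. Measure 3 wins 10–5.
Proposal Red vs Measure 2: Proposal Red preferred on 1 ballot; Measure 2 wins 14–1.
Proposal Red vs Proposal Blue: Proposal Red preferred on 2+4+1 = 7 ballots; Proposal Blue wins 8–7.
Measure 3 vs Measure 2: 3+2+1 = 6 for Measure 3, 9 for Measure 2 — Measure 2 by 9–6.
Measure 3 vs Proposal Blue: Measure 3 preferred on 3+2+4+1 = 10 ballots; Measure 3 wins 10–5.
Measure 2 vs Proposal Blue: Measure 2 is ranked higher on 2+4 = 6 ballots, Proposal Blue on 9. Proposal Blue wins 9–6.
Each option drops at least one matchup (Proposal Red loses to Measure 3; Measure 3 loses to Measure 2; Measure 2 loses to Proposal Blue; Proposal Blue loses to Measure 3); the cycle Measure 3 > Proposal Blue > Measure 2 > Measure 3 rules out a Condorcet winner.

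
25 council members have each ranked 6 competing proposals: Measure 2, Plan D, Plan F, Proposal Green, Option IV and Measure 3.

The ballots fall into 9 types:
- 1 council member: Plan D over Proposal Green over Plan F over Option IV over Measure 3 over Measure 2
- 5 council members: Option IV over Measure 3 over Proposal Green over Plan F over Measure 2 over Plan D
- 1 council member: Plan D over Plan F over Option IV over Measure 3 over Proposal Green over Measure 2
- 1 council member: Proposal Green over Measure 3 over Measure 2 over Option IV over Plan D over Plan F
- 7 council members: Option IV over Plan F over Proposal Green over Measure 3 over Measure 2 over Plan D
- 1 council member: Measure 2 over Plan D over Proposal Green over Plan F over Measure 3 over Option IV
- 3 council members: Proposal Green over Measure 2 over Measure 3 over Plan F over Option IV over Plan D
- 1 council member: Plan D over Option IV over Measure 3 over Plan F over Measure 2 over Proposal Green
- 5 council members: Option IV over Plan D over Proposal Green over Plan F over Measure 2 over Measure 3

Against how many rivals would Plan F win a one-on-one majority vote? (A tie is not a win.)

3

Plan F against each rival (25 council members):
Plan F vs Measure 2: Plan F, 20–5.
Plan F vs Plan D: 5+7+3 = 15 for Plan F, 10 for Plan D — Plan F by 15–10.
Plan F–Proposal Green: Proposal Green 16–9.
Plan F vs Option IV: Option IV, 19–6.
Plan F vs Measure 3: Plan F, 15–10.
Plan F beats Measure 2, Plan D, Measure 3; loses to Proposal Green, Option IV — 3 pairwise wins.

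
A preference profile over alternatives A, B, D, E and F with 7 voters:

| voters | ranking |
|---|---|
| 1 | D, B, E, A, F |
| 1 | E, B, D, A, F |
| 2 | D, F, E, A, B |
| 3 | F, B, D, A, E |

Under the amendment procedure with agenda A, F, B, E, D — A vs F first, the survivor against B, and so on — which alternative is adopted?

D

Round 1: A vs F — 2–5, F advances.
Round 2: F vs B — 5–2, F advances.
Round 3: F vs E — 5–2, F advances.
Round 4: F vs D — 3–4, D advances.
D survives the agenda.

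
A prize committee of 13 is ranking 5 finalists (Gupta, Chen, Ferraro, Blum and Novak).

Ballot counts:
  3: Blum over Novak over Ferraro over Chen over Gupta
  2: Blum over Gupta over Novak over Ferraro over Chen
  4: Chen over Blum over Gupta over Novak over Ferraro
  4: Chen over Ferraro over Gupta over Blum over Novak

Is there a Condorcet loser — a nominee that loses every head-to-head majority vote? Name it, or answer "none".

none

Head-to-head results (13 jurors):
Gupta vs Chen: Chen, 11–2.
Gupta vs Ferraro: Ferraro wins 7–6.
Gupta vs Blum: 4 to 9, Blum.
Gupta vs Novak: 2+4+4 = 10 for Gupta, 3 for Novak — Gupta by 10–3.
Chen vs Ferraro: Chen, 8–5.
Chen vs Blum: Chen, 8–5.
Chen vs Novak: 8 to 5, Chen.
Ferraro vs Blum: Ferraro is ranked higher on 4 ballots, Blum on 9. Blum wins 9–4.
Ferraro vs Novak: Ferraro is ranked higher on 4 ballots, Novak on 9. Novak wins 9–4.
Blum vs Novak: Blum, 13–0.
No nominee is winless: Gupta beats Novak; Chen beats Gupta; Ferraro beats Gupta; Blum beats Gupta; Novak beats Ferraro. There is no Condorcet loser.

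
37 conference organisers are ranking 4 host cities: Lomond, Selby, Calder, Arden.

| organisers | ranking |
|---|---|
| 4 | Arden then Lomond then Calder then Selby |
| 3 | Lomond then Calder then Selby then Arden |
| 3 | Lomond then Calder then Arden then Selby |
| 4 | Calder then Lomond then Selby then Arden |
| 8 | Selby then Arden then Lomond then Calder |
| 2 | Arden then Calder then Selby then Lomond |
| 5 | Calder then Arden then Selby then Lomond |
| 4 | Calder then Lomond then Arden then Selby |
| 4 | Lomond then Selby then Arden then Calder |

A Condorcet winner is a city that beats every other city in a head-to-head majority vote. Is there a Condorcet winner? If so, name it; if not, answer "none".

none

Check each pair by majority over 37 ballots:
Lomond vs Selby: Lomond preferred on 4+3+3+4+4+4 = 22 ballots; Lomond wins 22–15.
Lomond vs Calder: Lomond is ranked higher on 4+3+3+8+4 = 22 ballots, Calder on 15. Lomond wins 22–15.
Lomond vs Arden: 18 to 19, Arden.
Selby vs Calder: 8+4 = 12 for Selby, 25 for Calder — Calder by 25–12.
Selby vs Arden: Selby is ranked higher on 3+4+8+4 = 19 ballots, Arden on 18. Selby wins 19–18.
Calder vs Arden: Calder preferred on 3+3+4+5+4 = 19 ballots; Calder wins 19–18.
Each city drops at least one matchup (Lomond loses to Arden; Selby loses to Lomond; Calder loses to Lomond; Arden loses to Selby); the cycle Lomond beats Selby beats Arden beats Lomond rules out a Condorcet winner.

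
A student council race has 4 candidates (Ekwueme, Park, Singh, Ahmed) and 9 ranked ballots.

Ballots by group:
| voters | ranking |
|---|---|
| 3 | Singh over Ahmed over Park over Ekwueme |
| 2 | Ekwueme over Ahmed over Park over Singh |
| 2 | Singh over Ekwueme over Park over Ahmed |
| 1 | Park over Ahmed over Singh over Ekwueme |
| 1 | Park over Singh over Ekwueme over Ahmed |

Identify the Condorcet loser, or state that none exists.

none

Head-to-head results (9 voters):
Ekwueme vs Park: 2+2 = 4 for Ekwueme, 5 for Park — Park by 5–4.
Ekwueme vs Singh: Singh wins 7–2.
Ekwueme vs Ahmed: Ekwueme preferred on 2+2+1 = 5 ballots; Ekwueme wins 5–4.
Park–Singh: Singh 5–4.
Park vs Ahmed: Park preferred on 2+1+1 = 4 ballots; Ahmed wins 5–4.
Singh vs Ahmed: Singh wins 6–3.
Every candidate wins at least one matchup (Ekwueme beats Ahmed; Park beats Ekwueme; Singh beats Ekwueme; Ahmed beats Park), so there is no Condorcet loser.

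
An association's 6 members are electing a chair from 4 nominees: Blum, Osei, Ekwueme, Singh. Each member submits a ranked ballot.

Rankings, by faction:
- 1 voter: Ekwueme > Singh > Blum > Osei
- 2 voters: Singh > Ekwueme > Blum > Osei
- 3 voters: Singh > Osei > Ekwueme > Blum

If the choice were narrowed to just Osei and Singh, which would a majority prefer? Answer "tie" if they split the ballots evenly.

Singh

No ballot ranks Osei above Singh: 0.
Ballots ranking Singh above Osei: 6 − 0 = 6.
Singh wins the head-to-head 6–0.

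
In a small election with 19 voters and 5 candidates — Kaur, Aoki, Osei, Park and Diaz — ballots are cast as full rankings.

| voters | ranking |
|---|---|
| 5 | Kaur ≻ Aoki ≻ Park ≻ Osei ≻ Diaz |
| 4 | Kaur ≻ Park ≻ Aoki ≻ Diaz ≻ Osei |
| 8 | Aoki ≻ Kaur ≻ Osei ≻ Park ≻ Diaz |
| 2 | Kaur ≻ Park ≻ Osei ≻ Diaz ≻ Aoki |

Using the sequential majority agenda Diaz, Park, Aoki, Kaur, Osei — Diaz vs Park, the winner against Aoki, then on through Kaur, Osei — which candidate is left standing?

Kaur

Round 1: Diaz vs Park — 0–19, Park advances.
Round 2: Park vs Aoki — 6–13, Aoki advances.
Round 3: Aoki vs Kaur — 8–11, Kaur advances.
Round 4: Kaur vs Osei — 19–0, Kaur advances.
The agenda winner is Kaur.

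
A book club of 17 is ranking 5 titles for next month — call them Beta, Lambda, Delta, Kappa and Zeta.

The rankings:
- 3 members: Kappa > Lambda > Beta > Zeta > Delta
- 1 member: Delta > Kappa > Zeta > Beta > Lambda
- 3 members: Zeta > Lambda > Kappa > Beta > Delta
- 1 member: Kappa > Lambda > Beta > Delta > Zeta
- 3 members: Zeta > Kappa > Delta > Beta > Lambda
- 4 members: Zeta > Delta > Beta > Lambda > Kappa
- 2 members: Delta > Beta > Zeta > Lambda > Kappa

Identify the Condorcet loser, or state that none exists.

Head-to-head results (17 members):
Beta vs Lambda: 10 to 7, Beta.
Beta–Delta: Delta 10–7.
Beta vs Kappa: 4+2 = 6 for Beta, 11 for Kappa — Kappa by 11–6.
Beta vs Zeta: Beta is ranked higher on 3+1+2 = 6 ballots, Zeta on 11. Zeta wins 11–6.
Lambda vs Delta: Delta wins 10–7.
Lambda vs Kappa: Lambda preferred on 3+4+2 = 9 ballots; Lambda wins 9–8.
Lambda–Zeta: Zeta 13–4.
Delta vs Kappa: Delta preferred on 1+4+2 = 7 ballots; Kappa wins 10–7.
Delta vs Zeta: 4 to 13, Zeta.
Kappa vs Zeta: Zeta, 12–5.
Each book has at least one pairwise win (Beta beats Lambda; Lambda beats Kappa; Delta beats Beta; Kappa beats Beta; Zeta beats Beta) — no Condorcet loser.

none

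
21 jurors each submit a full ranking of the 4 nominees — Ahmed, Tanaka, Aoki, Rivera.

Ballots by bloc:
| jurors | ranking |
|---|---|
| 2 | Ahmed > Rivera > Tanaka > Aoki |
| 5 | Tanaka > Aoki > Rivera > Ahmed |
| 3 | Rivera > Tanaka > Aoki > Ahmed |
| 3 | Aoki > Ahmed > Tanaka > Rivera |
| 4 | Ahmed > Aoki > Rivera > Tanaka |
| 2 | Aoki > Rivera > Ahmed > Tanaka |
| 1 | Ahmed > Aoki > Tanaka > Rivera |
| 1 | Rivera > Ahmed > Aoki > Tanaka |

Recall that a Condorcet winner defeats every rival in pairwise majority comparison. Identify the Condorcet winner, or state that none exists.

Aoki

Check each pair by majority over 21 ballots:
Ahmed vs Tanaka: Ahmed preferred on 2+3+4+2+1+1 = 13 ballots; Ahmed wins 13–8.
Ahmed vs Aoki: Ahmed preferred on 2+4+1+1 = 8 ballots; Aoki wins 13–8.
Ahmed vs Rivera: Ahmed preferred on 2+3+4+1 = 10 ballots; Rivera wins 11–10.
Tanaka vs Aoki: 10 to 11, Aoki.
Tanaka vs Rivera: 9 to 12, Rivera.
Aoki vs Rivera: Aoki preferred on 5+3+4+2+1 = 15 ballots; Aoki wins 15–6.
Aoki defeats every rival head-to-head and is the Condorcet winner.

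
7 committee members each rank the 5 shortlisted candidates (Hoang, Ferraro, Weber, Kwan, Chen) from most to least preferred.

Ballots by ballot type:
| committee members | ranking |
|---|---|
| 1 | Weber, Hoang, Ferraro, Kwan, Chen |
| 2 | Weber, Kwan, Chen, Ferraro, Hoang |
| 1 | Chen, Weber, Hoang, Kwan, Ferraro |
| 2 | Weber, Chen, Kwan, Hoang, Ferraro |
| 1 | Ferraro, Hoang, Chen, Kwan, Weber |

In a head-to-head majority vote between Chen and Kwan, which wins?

Chen

Ballots ranking Chen above Kwan: 1 + 2 + 1 = 4.
Ballots ranking Kwan above Chen: 7 − 4 = 3.
Chen wins the head-to-head 4–3.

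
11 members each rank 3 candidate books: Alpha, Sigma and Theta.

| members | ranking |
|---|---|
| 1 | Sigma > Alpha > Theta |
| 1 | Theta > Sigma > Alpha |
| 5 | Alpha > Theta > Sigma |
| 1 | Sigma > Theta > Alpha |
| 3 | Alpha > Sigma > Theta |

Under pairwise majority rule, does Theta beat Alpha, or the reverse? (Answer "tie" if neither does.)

Ballots ranking Theta above Alpha: 1 + 1 = 2.
Ballots ranking Alpha above Theta: 11 − 2 = 9.
Alpha wins the head-to-head 9–2.

Alpha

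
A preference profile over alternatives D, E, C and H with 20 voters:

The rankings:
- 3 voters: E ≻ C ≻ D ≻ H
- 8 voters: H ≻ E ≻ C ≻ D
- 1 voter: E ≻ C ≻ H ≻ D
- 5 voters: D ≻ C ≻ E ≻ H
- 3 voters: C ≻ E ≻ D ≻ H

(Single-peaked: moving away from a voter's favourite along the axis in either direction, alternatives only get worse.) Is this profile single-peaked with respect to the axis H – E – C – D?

Axis positions: H=1, E=2, C=3, D=4.
Ballot type 1 (peak E at position 2): ranking walks positions 2-3-4-1, expanding outward from the peak — single-peaked.
Ballot type 2 (peak H at position 1): ranking walks positions 1-2-3-4, expanding outward from the peak — single-peaked.
Ballot type 3 (peak E at position 2): ranking walks positions 2-3-1-4, expanding outward from the peak — single-peaked.
Ballot type 4 (peak D at position 4): ranking walks positions 4-3-2-1, expanding outward from the peak — single-peaked.
Ballot type 5 (peak C at position 3): ranking walks positions 3-2-4-1, expanding outward from the peak — single-peaked.
Every ranking is single-peaked on this axis.

yes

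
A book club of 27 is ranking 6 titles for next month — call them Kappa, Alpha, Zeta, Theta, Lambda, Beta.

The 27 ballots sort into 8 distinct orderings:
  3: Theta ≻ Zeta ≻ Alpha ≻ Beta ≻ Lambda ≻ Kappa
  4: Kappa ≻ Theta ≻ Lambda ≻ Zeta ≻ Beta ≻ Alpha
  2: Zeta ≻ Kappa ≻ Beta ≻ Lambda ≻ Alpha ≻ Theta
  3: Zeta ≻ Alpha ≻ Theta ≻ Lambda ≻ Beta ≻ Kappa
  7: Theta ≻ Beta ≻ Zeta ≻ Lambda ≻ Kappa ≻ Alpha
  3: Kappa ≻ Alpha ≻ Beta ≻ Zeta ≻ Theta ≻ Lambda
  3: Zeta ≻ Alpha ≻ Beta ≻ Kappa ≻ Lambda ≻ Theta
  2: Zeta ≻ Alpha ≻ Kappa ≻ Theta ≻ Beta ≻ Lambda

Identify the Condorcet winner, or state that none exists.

Check each pair by majority over 27 ballots:
Kappa–Alpha: Kappa 16–11.
Kappa vs Zeta: Zeta wins 20–7.
Kappa vs Theta: Kappa, 14–13.
Kappa–Lambda: Kappa 14–13.
Kappa vs Beta: Beta, 16–11.
Alpha–Zeta: Zeta 24–3.
Alpha vs Theta: Theta, 14–13.
Alpha–Lambda: Alpha 14–13.
Alpha vs Beta: Alpha, 14–13.
Zeta vs Theta: Theta wins 14–13.
Zeta–Lambda: Zeta 23–4.
Zeta–Beta: Zeta 17–10.
Theta vs Lambda: Theta wins 22–5.
Theta vs Beta: Theta, 19–8.
Lambda vs Beta: Beta, 20–7.
No book is unbeaten: Kappa loses to Zeta; Alpha loses to Kappa; Zeta loses to Theta; Theta loses to Kappa; Lambda loses to Kappa; Beta loses to Alpha. In particular Kappa > Alpha > Beta > Kappa is a majority cycle — no Condorcet winner exists.

none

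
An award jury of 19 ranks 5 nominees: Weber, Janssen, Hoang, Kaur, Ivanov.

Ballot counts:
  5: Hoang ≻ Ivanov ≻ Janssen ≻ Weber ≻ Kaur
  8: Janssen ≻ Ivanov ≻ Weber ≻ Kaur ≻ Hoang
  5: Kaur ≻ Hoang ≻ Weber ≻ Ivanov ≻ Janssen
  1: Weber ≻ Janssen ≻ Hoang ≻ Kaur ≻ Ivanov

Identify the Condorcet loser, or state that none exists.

Head-to-head results (19 jurors):
Weber vs Janssen: 6 to 13, Janssen.
Weber vs Hoang: 9 to 10, Hoang.
Weber–Kaur: Weber 14–5.
Weber vs Ivanov: 6 to 13, Ivanov.
Janssen–Hoang: Hoang 10–9.
Janssen–Kaur: Janssen 14–5.
Janssen vs Ivanov: 9 to 10, Ivanov.
Hoang vs Kaur: Hoang is ranked higher on 5+1 = 6 ballots, Kaur on 13. Kaur wins 13–6.
Hoang vs Ivanov: 11 to 8, Hoang.
Kaur vs Ivanov: 5+1 = 6 for Kaur, 13 for Ivanov — Ivanov by 13–6.
Every nominee wins at least one matchup (Weber beats Kaur; Janssen beats Weber; Hoang beats Weber; Kaur beats Hoang; Ivanov beats Weber), so there is no Condorcet loser.

none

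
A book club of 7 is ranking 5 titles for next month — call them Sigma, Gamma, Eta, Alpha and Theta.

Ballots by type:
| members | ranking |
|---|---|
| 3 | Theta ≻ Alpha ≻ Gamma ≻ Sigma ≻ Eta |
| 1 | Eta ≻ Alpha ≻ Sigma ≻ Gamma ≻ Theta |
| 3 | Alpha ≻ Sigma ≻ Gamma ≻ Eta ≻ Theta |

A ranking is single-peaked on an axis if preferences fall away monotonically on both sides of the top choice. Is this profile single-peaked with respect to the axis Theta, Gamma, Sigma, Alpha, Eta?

Axis positions: Theta=1, Gamma=2, Sigma=3, Alpha=4, Eta=5.
Type 1: ranking walks positions 1-4-2-3-5; Alpha is ranked above Gamma even though Gamma lies between Alpha and the peak Theta on the axis — preferences dip and rise again. Not single-peaked.
Type 2 (peak Eta at position 5): ranking walks positions 5-4-3-2-1, expanding outward from the peak — single-peaked.
Type 3 (peak Alpha at position 4): ranking walks positions 4-3-2-5-1, expanding outward from the peak — single-peaked.
Type 1 violates single-peakedness, so the profile is not single-peaked on this axis.

no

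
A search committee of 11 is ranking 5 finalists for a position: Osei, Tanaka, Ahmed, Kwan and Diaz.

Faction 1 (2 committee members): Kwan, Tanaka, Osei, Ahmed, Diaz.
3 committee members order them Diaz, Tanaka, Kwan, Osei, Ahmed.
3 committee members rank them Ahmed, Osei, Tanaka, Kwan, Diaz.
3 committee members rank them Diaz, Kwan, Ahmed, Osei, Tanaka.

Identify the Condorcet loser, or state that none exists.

none

Head-to-head results (11 committee members):
Osei vs Tanaka: 3+3 = 6 for Osei, 5 for Tanaka — Osei by 6–5.
Osei vs Ahmed: Osei is ranked higher on 2+3 = 5 ballots, Ahmed on 6. Ahmed wins 6–5.
Osei vs Kwan: 3 for Osei, 8 for Kwan — Kwan by 8–3.
Osei vs Diaz: Diaz, 6–5.
Tanaka vs Ahmed: Ahmed, 6–5.
Tanaka vs Kwan: Tanaka wins 6–5.
Tanaka–Diaz: Diaz 6–5.
Ahmed vs Kwan: Ahmed is ranked higher on 3 ballots, Kwan on 8. Kwan wins 8–3.
Ahmed vs Diaz: Diaz wins 6–5.
Kwan–Diaz: Diaz 6–5.
Each candidate has at least one pairwise win (Osei beats Tanaka; Tanaka beats Kwan; Ahmed beats Osei; Kwan beats Osei; Diaz beats Osei) — no Condorcet loser.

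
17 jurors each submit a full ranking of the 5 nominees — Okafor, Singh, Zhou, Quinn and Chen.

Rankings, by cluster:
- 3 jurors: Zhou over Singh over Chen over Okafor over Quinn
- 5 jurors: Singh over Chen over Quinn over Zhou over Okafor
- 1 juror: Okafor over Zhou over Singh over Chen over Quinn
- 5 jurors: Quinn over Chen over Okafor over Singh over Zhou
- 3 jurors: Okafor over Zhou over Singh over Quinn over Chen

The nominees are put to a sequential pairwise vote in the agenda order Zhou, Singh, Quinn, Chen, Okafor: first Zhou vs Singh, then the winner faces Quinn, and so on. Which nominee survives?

Round 1: Zhou vs Singh — 7–10, Singh advances.
Round 2: Singh vs Quinn — 12–5, Singh advances.
Round 3: Singh vs Chen — 12–5, Singh advances.
Round 4: Singh vs Okafor — 8–9, Okafor advances.
Okafor survives the agenda.

Okafor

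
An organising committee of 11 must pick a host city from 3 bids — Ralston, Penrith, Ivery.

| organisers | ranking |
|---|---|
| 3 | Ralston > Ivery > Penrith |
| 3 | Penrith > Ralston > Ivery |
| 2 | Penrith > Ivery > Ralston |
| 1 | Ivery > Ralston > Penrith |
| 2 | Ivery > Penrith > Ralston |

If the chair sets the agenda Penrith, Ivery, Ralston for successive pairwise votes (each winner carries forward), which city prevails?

Ralston

Round 1: Penrith vs Ivery — 5–6, Ivery advances.
Round 2: Ivery vs Ralston — 5–6, Ralston advances.
The agenda winner is Ralston.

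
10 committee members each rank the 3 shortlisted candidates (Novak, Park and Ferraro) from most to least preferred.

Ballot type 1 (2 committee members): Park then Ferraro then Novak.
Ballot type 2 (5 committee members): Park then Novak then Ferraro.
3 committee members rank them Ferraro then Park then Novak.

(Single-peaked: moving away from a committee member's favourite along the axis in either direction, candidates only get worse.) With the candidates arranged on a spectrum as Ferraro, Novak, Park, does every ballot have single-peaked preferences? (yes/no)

no

Axis positions: Ferraro=1, Novak=2, Park=3.
Ballot type 1: ranking walks positions 3-1-2; Ferraro is ranked above Novak even though Novak lies between Ferraro and the peak Park on the axis — preferences dip and rise again. Not single-peaked.
Ballot type 2 (peak Park at position 3): ranking walks positions 3-2-1, expanding outward from the peak — single-peaked.
Ballot type 3: ranking walks positions 1-3-2; Park is ranked above Novak even though Novak lies between Park and the peak Ferraro on the axis — preferences dip and rise again. Not single-peaked.
Ballot type 1 violates single-peakedness, so the profile is not single-peaked on this axis.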